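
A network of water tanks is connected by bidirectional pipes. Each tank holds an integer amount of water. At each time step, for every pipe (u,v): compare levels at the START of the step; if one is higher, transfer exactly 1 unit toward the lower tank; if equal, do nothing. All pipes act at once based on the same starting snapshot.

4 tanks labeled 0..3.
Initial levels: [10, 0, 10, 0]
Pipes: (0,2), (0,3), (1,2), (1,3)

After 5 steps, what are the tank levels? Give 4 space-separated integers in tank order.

Answer: 5 5 5 5

Derivation:
Step 1: flows [0=2,0->3,2->1,1=3] -> levels [9 1 9 1]
Step 2: flows [0=2,0->3,2->1,1=3] -> levels [8 2 8 2]
Step 3: flows [0=2,0->3,2->1,1=3] -> levels [7 3 7 3]
Step 4: flows [0=2,0->3,2->1,1=3] -> levels [6 4 6 4]
Step 5: flows [0=2,0->3,2->1,1=3] -> levels [5 5 5 5]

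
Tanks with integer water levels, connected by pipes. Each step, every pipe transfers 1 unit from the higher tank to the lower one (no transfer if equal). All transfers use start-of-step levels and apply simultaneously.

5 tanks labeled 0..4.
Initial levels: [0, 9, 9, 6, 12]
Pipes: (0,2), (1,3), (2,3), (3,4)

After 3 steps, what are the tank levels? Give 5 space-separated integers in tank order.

Step 1: flows [2->0,1->3,2->3,4->3] -> levels [1 8 7 9 11]
Step 2: flows [2->0,3->1,3->2,4->3] -> levels [2 9 7 8 10]
Step 3: flows [2->0,1->3,3->2,4->3] -> levels [3 8 7 9 9]

Answer: 3 8 7 9 9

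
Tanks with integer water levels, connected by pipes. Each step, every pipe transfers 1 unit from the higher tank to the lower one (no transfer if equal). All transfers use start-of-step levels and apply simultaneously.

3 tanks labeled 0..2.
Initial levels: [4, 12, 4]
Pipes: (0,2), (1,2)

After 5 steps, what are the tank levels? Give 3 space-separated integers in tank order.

Step 1: flows [0=2,1->2] -> levels [4 11 5]
Step 2: flows [2->0,1->2] -> levels [5 10 5]
Step 3: flows [0=2,1->2] -> levels [5 9 6]
Step 4: flows [2->0,1->2] -> levels [6 8 6]
Step 5: flows [0=2,1->2] -> levels [6 7 7]

Answer: 6 7 7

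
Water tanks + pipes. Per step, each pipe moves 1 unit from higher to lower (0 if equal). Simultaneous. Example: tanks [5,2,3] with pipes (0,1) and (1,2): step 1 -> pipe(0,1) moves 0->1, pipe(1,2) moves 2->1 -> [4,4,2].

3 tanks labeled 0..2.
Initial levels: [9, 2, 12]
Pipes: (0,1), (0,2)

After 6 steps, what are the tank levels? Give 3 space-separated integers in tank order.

Step 1: flows [0->1,2->0] -> levels [9 3 11]
Step 2: flows [0->1,2->0] -> levels [9 4 10]
Step 3: flows [0->1,2->0] -> levels [9 5 9]
Step 4: flows [0->1,0=2] -> levels [8 6 9]
Step 5: flows [0->1,2->0] -> levels [8 7 8]
Step 6: flows [0->1,0=2] -> levels [7 8 8]

Answer: 7 8 8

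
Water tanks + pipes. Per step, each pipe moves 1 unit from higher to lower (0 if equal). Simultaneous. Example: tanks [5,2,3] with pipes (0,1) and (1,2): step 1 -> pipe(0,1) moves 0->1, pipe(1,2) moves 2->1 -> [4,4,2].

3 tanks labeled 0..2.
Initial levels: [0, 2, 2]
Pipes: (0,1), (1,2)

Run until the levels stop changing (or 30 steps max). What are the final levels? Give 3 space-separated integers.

Step 1: flows [1->0,1=2] -> levels [1 1 2]
Step 2: flows [0=1,2->1] -> levels [1 2 1]
Step 3: flows [1->0,1->2] -> levels [2 0 2]
Step 4: flows [0->1,2->1] -> levels [1 2 1]
  -> period-2 cycle: step 4 state = step 2 state; never stabilizes
  -> state at step 30: (30-2) mod 2 = 0, same as step 2 -> [1 2 1]

Answer: 1 2 1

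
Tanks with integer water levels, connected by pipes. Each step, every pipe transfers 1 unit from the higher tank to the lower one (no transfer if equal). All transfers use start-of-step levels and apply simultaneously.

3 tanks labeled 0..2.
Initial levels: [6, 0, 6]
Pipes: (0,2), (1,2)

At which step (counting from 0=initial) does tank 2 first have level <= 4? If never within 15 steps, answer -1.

Step 1: flows [0=2,2->1] -> levels [6 1 5]
Step 2: flows [0->2,2->1] -> levels [5 2 5]
Step 3: flows [0=2,2->1] -> levels [5 3 4]
Tank 2 first reaches <=4 at step 3

Answer: 3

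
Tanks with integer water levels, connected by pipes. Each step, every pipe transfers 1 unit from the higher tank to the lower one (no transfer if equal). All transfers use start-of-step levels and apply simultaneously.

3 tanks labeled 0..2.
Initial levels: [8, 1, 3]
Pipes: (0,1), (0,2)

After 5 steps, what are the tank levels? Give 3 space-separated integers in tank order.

Answer: 4 4 4

Derivation:
Step 1: flows [0->1,0->2] -> levels [6 2 4]
Step 2: flows [0->1,0->2] -> levels [4 3 5]
Step 3: flows [0->1,2->0] -> levels [4 4 4]
Step 4: flows [0=1,0=2] -> levels [4 4 4]
  -> stable; steps 5..5 unchanged -> [4 4 4]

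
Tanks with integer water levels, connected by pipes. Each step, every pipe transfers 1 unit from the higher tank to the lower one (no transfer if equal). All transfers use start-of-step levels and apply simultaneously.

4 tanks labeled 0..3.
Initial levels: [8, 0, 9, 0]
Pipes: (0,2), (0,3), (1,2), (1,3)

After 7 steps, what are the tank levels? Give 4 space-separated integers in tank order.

Step 1: flows [2->0,0->3,2->1,1=3] -> levels [8 1 7 1]
Step 2: flows [0->2,0->3,2->1,1=3] -> levels [6 2 7 2]
Step 3: flows [2->0,0->3,2->1,1=3] -> levels [6 3 5 3]
Step 4: flows [0->2,0->3,2->1,1=3] -> levels [4 4 5 4]
Step 5: flows [2->0,0=3,2->1,1=3] -> levels [5 5 3 4]
Step 6: flows [0->2,0->3,1->2,1->3] -> levels [3 3 5 6]
Step 7: flows [2->0,3->0,2->1,3->1] -> levels [5 5 3 4]

Answer: 5 5 3 4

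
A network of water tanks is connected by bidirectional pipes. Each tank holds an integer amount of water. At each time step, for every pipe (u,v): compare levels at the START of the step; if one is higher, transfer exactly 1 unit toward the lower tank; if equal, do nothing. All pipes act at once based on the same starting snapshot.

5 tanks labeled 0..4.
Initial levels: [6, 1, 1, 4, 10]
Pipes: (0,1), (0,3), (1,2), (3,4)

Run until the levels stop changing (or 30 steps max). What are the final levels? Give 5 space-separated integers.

Answer: 6 3 4 4 5

Derivation:
Step 1: flows [0->1,0->3,1=2,4->3] -> levels [4 2 1 6 9]
Step 2: flows [0->1,3->0,1->2,4->3] -> levels [4 2 2 6 8]
Step 3: flows [0->1,3->0,1=2,4->3] -> levels [4 3 2 6 7]
Step 4: flows [0->1,3->0,1->2,4->3] -> levels [4 3 3 6 6]
Step 5: flows [0->1,3->0,1=2,3=4] -> levels [4 4 3 5 6]
Step 6: flows [0=1,3->0,1->2,4->3] -> levels [5 3 4 5 5]
Step 7: flows [0->1,0=3,2->1,3=4] -> levels [4 5 3 5 5]
Step 8: flows [1->0,3->0,1->2,3=4] -> levels [6 3 4 4 5]
Step 9: flows [0->1,0->3,2->1,4->3] -> levels [4 5 3 6 4]
Step 10: flows [1->0,3->0,1->2,3->4] -> levels [6 3 4 4 5]
  -> period-2 cycle: step 10 state = step 8 state; never stabilizes
  -> state at step 30: (30-8) mod 2 = 0, same as step 8 -> [6 3 4 4 5]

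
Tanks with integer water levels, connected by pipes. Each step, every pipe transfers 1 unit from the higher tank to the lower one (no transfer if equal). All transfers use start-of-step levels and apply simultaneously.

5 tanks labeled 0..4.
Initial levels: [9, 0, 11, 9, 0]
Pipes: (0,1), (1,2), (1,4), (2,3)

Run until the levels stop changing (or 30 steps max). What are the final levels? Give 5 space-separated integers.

Answer: 6 4 7 6 6

Derivation:
Step 1: flows [0->1,2->1,1=4,2->3] -> levels [8 2 9 10 0]
Step 2: flows [0->1,2->1,1->4,3->2] -> levels [7 3 9 9 1]
Step 3: flows [0->1,2->1,1->4,2=3] -> levels [6 4 8 9 2]
Step 4: flows [0->1,2->1,1->4,3->2] -> levels [5 5 8 8 3]
Step 5: flows [0=1,2->1,1->4,2=3] -> levels [5 5 7 8 4]
Step 6: flows [0=1,2->1,1->4,3->2] -> levels [5 5 7 7 5]
Step 7: flows [0=1,2->1,1=4,2=3] -> levels [5 6 6 7 5]
Step 8: flows [1->0,1=2,1->4,3->2] -> levels [6 4 7 6 6]
Step 9: flows [0->1,2->1,4->1,2->3] -> levels [5 7 5 7 5]
Step 10: flows [1->0,1->2,1->4,3->2] -> levels [6 4 7 6 6]
  -> period-2 cycle: step 10 state = step 8 state; never stabilizes
  -> state at step 30: (30-8) mod 2 = 0, same as step 8 -> [6 4 7 6 6]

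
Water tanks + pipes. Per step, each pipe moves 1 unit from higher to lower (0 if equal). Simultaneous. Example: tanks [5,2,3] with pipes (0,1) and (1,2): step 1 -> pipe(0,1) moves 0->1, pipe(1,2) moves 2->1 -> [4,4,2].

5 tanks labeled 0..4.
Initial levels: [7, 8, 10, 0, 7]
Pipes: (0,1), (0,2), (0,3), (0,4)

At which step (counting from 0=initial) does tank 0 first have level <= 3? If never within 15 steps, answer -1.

Answer: -1

Derivation:
Step 1: flows [1->0,2->0,0->3,0=4] -> levels [8 7 9 1 7]
Step 2: flows [0->1,2->0,0->3,0->4] -> levels [6 8 8 2 8]
Step 3: flows [1->0,2->0,0->3,4->0] -> levels [8 7 7 3 7]
Step 4: flows [0->1,0->2,0->3,0->4] -> levels [4 8 8 4 8]
Step 5: flows [1->0,2->0,0=3,4->0] -> levels [7 7 7 4 7]
Step 6: flows [0=1,0=2,0->3,0=4] -> levels [6 7 7 5 7]
Step 7: flows [1->0,2->0,0->3,4->0] -> levels [8 6 6 6 6]
Step 8: flows [0->1,0->2,0->3,0->4] -> levels [4 7 7 7 7]
Step 9: flows [1->0,2->0,3->0,4->0] -> levels [8 6 6 6 6]
  -> period-2 cycle (repeats step 7); tank 0 never drops to <=3
Tank 0 never reaches <=3 within 15 steps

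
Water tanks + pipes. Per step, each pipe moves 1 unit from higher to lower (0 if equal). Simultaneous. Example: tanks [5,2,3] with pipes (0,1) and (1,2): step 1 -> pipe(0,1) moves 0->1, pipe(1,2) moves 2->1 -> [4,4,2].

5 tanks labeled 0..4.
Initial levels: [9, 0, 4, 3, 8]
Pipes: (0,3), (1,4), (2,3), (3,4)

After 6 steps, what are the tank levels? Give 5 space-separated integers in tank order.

Answer: 5 5 5 6 3

Derivation:
Step 1: flows [0->3,4->1,2->3,4->3] -> levels [8 1 3 6 6]
Step 2: flows [0->3,4->1,3->2,3=4] -> levels [7 2 4 6 5]
Step 3: flows [0->3,4->1,3->2,3->4] -> levels [6 3 5 5 5]
Step 4: flows [0->3,4->1,2=3,3=4] -> levels [5 4 5 6 4]
Step 5: flows [3->0,1=4,3->2,3->4] -> levels [6 4 6 3 5]
Step 6: flows [0->3,4->1,2->3,4->3] -> levels [5 5 5 6 3]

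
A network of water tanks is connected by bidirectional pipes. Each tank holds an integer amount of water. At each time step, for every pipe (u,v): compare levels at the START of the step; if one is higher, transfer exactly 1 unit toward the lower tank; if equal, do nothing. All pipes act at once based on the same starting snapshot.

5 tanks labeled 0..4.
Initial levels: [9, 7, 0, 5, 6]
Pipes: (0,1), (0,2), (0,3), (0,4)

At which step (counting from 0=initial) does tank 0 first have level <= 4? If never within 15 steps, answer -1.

Answer: 3

Derivation:
Step 1: flows [0->1,0->2,0->3,0->4] -> levels [5 8 1 6 7]
Step 2: flows [1->0,0->2,3->0,4->0] -> levels [7 7 2 5 6]
Step 3: flows [0=1,0->2,0->3,0->4] -> levels [4 7 3 6 7]
Tank 0 first reaches <=4 at step 3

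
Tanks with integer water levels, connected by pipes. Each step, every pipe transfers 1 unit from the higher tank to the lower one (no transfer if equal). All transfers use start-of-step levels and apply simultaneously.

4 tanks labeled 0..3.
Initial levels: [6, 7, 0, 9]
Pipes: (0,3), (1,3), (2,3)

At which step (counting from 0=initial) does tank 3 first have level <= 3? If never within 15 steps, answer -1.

Answer: -1

Derivation:
Step 1: flows [3->0,3->1,3->2] -> levels [7 8 1 6]
Step 2: flows [0->3,1->3,3->2] -> levels [6 7 2 7]
Step 3: flows [3->0,1=3,3->2] -> levels [7 7 3 5]
Step 4: flows [0->3,1->3,3->2] -> levels [6 6 4 6]
Step 5: flows [0=3,1=3,3->2] -> levels [6 6 5 5]
Step 6: flows [0->3,1->3,2=3] -> levels [5 5 5 7]
Step 7: flows [3->0,3->1,3->2] -> levels [6 6 6 4]
Step 8: flows [0->3,1->3,2->3] -> levels [5 5 5 7]
  -> period-2 cycle (repeats step 6); tank 3 never drops to <=3
Tank 3 never reaches <=3 within 15 steps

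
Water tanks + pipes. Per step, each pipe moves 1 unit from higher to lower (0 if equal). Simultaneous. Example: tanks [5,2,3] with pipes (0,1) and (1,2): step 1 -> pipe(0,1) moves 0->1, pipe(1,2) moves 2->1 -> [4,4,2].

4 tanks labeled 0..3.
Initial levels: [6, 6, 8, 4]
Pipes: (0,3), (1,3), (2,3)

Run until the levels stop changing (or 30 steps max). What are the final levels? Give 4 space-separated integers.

Answer: 6 6 7 5

Derivation:
Step 1: flows [0->3,1->3,2->3] -> levels [5 5 7 7]
Step 2: flows [3->0,3->1,2=3] -> levels [6 6 7 5]
Step 3: flows [0->3,1->3,2->3] -> levels [5 5 6 8]
Step 4: flows [3->0,3->1,3->2] -> levels [6 6 7 5]
  -> period-2 cycle: step 4 state = step 2 state; never stabilizes
  -> state at step 30: (30-2) mod 2 = 0, same as step 2 -> [6 6 7 5]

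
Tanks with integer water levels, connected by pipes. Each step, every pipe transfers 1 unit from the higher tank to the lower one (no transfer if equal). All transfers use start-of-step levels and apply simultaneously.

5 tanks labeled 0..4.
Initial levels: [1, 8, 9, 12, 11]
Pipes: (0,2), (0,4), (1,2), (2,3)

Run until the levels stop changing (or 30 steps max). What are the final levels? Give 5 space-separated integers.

Step 1: flows [2->0,4->0,2->1,3->2] -> levels [3 9 8 11 10]
Step 2: flows [2->0,4->0,1->2,3->2] -> levels [5 8 9 10 9]
Step 3: flows [2->0,4->0,2->1,3->2] -> levels [7 9 8 9 8]
Step 4: flows [2->0,4->0,1->2,3->2] -> levels [9 8 9 8 7]
Step 5: flows [0=2,0->4,2->1,2->3] -> levels [8 9 7 9 8]
Step 6: flows [0->2,0=4,1->2,3->2] -> levels [7 8 10 8 8]
Step 7: flows [2->0,4->0,2->1,2->3] -> levels [9 9 7 9 7]
Step 8: flows [0->2,0->4,1->2,3->2] -> levels [7 8 10 8 8]
  -> period-2 cycle: step 8 state = step 6 state; never stabilizes
  -> state at step 30: (30-6) mod 2 = 0, same as step 6 -> [7 8 10 8 8]

Answer: 7 8 10 8 8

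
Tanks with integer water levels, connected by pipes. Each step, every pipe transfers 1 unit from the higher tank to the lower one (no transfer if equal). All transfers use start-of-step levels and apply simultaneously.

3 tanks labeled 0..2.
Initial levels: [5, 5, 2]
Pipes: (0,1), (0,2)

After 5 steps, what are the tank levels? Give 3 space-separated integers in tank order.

Step 1: flows [0=1,0->2] -> levels [4 5 3]
Step 2: flows [1->0,0->2] -> levels [4 4 4]
Step 3: flows [0=1,0=2] -> levels [4 4 4]
  -> stable; steps 4..5 unchanged -> [4 4 4]

Answer: 4 4 4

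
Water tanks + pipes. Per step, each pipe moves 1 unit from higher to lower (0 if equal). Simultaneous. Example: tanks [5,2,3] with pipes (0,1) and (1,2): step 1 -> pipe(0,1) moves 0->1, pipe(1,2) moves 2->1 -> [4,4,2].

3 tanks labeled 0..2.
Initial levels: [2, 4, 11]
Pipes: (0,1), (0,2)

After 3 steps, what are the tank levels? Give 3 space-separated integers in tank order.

Step 1: flows [1->0,2->0] -> levels [4 3 10]
Step 2: flows [0->1,2->0] -> levels [4 4 9]
Step 3: flows [0=1,2->0] -> levels [5 4 8]

Answer: 5 4 8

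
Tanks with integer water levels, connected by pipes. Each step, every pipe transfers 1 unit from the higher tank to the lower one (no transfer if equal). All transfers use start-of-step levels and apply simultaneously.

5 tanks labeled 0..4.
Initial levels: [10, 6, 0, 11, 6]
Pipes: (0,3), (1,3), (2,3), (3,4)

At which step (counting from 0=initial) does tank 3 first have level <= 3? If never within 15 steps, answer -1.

Answer: -1

Derivation:
Step 1: flows [3->0,3->1,3->2,3->4] -> levels [11 7 1 7 7]
Step 2: flows [0->3,1=3,3->2,3=4] -> levels [10 7 2 7 7]
Step 3: flows [0->3,1=3,3->2,3=4] -> levels [9 7 3 7 7]
Step 4: flows [0->3,1=3,3->2,3=4] -> levels [8 7 4 7 7]
Step 5: flows [0->3,1=3,3->2,3=4] -> levels [7 7 5 7 7]
Step 6: flows [0=3,1=3,3->2,3=4] -> levels [7 7 6 6 7]
Step 7: flows [0->3,1->3,2=3,4->3] -> levels [6 6 6 9 6]
Step 8: flows [3->0,3->1,3->2,3->4] -> levels [7 7 7 5 7]
Step 9: flows [0->3,1->3,2->3,4->3] -> levels [6 6 6 9 6]
  -> period-2 cycle (repeats step 7); tank 3 never drops to <=3
Tank 3 never reaches <=3 within 15 steps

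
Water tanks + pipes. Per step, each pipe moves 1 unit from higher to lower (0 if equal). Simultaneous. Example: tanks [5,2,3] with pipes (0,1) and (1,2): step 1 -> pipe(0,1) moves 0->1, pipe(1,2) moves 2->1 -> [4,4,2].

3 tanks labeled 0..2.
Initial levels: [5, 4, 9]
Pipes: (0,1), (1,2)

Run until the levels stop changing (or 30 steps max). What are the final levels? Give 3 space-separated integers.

Answer: 6 6 6

Derivation:
Step 1: flows [0->1,2->1] -> levels [4 6 8]
Step 2: flows [1->0,2->1] -> levels [5 6 7]
Step 3: flows [1->0,2->1] -> levels [6 6 6]
Step 4: flows [0=1,1=2] -> levels [6 6 6]
  -> stable (no change)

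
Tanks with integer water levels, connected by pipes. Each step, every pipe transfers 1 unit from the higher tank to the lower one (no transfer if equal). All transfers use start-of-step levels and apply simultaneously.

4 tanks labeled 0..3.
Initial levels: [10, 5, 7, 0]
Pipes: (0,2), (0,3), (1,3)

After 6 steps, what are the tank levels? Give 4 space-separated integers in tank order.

Step 1: flows [0->2,0->3,1->3] -> levels [8 4 8 2]
Step 2: flows [0=2,0->3,1->3] -> levels [7 3 8 4]
Step 3: flows [2->0,0->3,3->1] -> levels [7 4 7 4]
Step 4: flows [0=2,0->3,1=3] -> levels [6 4 7 5]
Step 5: flows [2->0,0->3,3->1] -> levels [6 5 6 5]
Step 6: flows [0=2,0->3,1=3] -> levels [5 5 6 6]

Answer: 5 5 6 6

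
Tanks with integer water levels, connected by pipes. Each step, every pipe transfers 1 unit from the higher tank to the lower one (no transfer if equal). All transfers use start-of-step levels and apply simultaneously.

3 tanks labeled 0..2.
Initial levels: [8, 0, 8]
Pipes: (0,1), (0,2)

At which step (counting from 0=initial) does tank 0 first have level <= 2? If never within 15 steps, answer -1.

Step 1: flows [0->1,0=2] -> levels [7 1 8]
Step 2: flows [0->1,2->0] -> levels [7 2 7]
Step 3: flows [0->1,0=2] -> levels [6 3 7]
Step 4: flows [0->1,2->0] -> levels [6 4 6]
Step 5: flows [0->1,0=2] -> levels [5 5 6]
Step 6: flows [0=1,2->0] -> levels [6 5 5]
Step 7: flows [0->1,0->2] -> levels [4 6 6]
Step 8: flows [1->0,2->0] -> levels [6 5 5]
  -> period-2 cycle (repeats step 6); tank 0 never drops to <=2
Tank 0 never reaches <=2 within 15 steps

Answer: -1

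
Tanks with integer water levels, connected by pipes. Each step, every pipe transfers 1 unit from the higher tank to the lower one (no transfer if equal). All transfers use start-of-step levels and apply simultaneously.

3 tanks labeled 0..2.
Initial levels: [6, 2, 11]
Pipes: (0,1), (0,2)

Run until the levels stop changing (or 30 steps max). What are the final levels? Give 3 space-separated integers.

Step 1: flows [0->1,2->0] -> levels [6 3 10]
Step 2: flows [0->1,2->0] -> levels [6 4 9]
Step 3: flows [0->1,2->0] -> levels [6 5 8]
Step 4: flows [0->1,2->0] -> levels [6 6 7]
Step 5: flows [0=1,2->0] -> levels [7 6 6]
Step 6: flows [0->1,0->2] -> levels [5 7 7]
Step 7: flows [1->0,2->0] -> levels [7 6 6]
  -> period-2 cycle: step 7 state = step 5 state; never stabilizes
  -> state at step 30: (30-5) mod 2 = 1, same as step 6 -> [5 7 7]

Answer: 5 7 7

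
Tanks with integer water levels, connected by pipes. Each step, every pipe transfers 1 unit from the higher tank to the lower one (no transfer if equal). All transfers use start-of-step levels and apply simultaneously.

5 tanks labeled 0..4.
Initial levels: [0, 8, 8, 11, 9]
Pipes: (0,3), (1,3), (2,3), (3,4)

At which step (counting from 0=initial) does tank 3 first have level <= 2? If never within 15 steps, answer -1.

Step 1: flows [3->0,3->1,3->2,3->4] -> levels [1 9 9 7 10]
Step 2: flows [3->0,1->3,2->3,4->3] -> levels [2 8 8 9 9]
Step 3: flows [3->0,3->1,3->2,3=4] -> levels [3 9 9 6 9]
Step 4: flows [3->0,1->3,2->3,4->3] -> levels [4 8 8 8 8]
Step 5: flows [3->0,1=3,2=3,3=4] -> levels [5 8 8 7 8]
Step 6: flows [3->0,1->3,2->3,4->3] -> levels [6 7 7 9 7]
Step 7: flows [3->0,3->1,3->2,3->4] -> levels [7 8 8 5 8]
Step 8: flows [0->3,1->3,2->3,4->3] -> levels [6 7 7 9 7]
  -> period-2 cycle (repeats step 6); tank 3 never drops to <=2
Tank 3 never reaches <=2 within 15 steps

Answer: -1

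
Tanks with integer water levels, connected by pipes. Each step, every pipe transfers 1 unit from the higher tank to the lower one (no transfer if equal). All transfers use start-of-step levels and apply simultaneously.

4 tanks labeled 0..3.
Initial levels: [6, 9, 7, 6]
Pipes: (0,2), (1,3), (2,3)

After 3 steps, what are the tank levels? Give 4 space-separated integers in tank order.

Answer: 7 7 6 8

Derivation:
Step 1: flows [2->0,1->3,2->3] -> levels [7 8 5 8]
Step 2: flows [0->2,1=3,3->2] -> levels [6 8 7 7]
Step 3: flows [2->0,1->3,2=3] -> levels [7 7 6 8]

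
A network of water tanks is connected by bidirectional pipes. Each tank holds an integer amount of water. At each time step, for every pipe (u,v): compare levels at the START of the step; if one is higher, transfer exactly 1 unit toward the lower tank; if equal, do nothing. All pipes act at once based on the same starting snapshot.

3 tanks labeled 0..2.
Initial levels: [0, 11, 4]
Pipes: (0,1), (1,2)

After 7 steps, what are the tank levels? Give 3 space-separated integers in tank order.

Answer: 5 5 5

Derivation:
Step 1: flows [1->0,1->2] -> levels [1 9 5]
Step 2: flows [1->0,1->2] -> levels [2 7 6]
Step 3: flows [1->0,1->2] -> levels [3 5 7]
Step 4: flows [1->0,2->1] -> levels [4 5 6]
Step 5: flows [1->0,2->1] -> levels [5 5 5]
Step 6: flows [0=1,1=2] -> levels [5 5 5]
  -> stable; steps 7..7 unchanged -> [5 5 5]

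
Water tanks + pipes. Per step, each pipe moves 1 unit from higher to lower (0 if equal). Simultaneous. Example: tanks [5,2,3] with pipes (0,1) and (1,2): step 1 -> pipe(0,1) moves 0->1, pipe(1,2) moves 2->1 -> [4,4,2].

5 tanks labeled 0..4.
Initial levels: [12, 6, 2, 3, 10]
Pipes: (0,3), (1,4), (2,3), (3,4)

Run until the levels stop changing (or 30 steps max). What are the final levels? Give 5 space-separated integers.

Step 1: flows [0->3,4->1,3->2,4->3] -> levels [11 7 3 4 8]
Step 2: flows [0->3,4->1,3->2,4->3] -> levels [10 8 4 5 6]
Step 3: flows [0->3,1->4,3->2,4->3] -> levels [9 7 5 6 6]
Step 4: flows [0->3,1->4,3->2,3=4] -> levels [8 6 6 6 7]
Step 5: flows [0->3,4->1,2=3,4->3] -> levels [7 7 6 8 5]
Step 6: flows [3->0,1->4,3->2,3->4] -> levels [8 6 7 5 7]
Step 7: flows [0->3,4->1,2->3,4->3] -> levels [7 7 6 8 5]
  -> period-2 cycle: step 7 state = step 5 state; never stabilizes
  -> state at step 30: (30-5) mod 2 = 1, same as step 6 -> [8 6 7 5 7]

Answer: 8 6 7 5 7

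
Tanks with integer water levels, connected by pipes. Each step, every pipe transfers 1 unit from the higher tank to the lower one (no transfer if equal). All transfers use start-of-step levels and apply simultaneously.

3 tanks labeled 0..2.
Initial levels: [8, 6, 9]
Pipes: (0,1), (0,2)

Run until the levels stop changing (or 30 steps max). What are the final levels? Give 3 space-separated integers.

Step 1: flows [0->1,2->0] -> levels [8 7 8]
Step 2: flows [0->1,0=2] -> levels [7 8 8]
Step 3: flows [1->0,2->0] -> levels [9 7 7]
Step 4: flows [0->1,0->2] -> levels [7 8 8]
  -> period-2 cycle: step 4 state = step 2 state; never stabilizes
  -> state at step 30: (30-2) mod 2 = 0, same as step 2 -> [7 8 8]

Answer: 7 8 8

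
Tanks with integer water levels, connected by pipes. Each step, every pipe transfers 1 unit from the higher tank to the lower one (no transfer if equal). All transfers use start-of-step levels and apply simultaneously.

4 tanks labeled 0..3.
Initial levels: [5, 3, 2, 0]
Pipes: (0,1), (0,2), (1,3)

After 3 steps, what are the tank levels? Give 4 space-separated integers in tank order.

Step 1: flows [0->1,0->2,1->3] -> levels [3 3 3 1]
Step 2: flows [0=1,0=2,1->3] -> levels [3 2 3 2]
Step 3: flows [0->1,0=2,1=3] -> levels [2 3 3 2]

Answer: 2 3 3 2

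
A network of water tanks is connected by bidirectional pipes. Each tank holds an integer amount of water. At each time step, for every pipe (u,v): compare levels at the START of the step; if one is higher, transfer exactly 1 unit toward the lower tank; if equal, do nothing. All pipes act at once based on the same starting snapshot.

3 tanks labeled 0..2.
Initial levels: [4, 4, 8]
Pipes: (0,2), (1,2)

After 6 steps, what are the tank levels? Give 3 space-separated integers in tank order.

Step 1: flows [2->0,2->1] -> levels [5 5 6]
Step 2: flows [2->0,2->1] -> levels [6 6 4]
Step 3: flows [0->2,1->2] -> levels [5 5 6]
  -> period-2 cycle: step 3 state = step 1 state
  -> state at step 6: (6-1) mod 2 = 1, same as step 2 -> [6 6 4]

Answer: 6 6 4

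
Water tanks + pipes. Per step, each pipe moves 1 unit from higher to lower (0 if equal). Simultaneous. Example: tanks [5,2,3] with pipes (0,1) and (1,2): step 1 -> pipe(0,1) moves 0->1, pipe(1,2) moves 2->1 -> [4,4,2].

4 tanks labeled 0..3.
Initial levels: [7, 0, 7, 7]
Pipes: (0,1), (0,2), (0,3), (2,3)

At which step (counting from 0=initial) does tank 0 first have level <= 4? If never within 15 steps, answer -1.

Step 1: flows [0->1,0=2,0=3,2=3] -> levels [6 1 7 7]
Step 2: flows [0->1,2->0,3->0,2=3] -> levels [7 2 6 6]
Step 3: flows [0->1,0->2,0->3,2=3] -> levels [4 3 7 7]
Tank 0 first reaches <=4 at step 3

Answer: 3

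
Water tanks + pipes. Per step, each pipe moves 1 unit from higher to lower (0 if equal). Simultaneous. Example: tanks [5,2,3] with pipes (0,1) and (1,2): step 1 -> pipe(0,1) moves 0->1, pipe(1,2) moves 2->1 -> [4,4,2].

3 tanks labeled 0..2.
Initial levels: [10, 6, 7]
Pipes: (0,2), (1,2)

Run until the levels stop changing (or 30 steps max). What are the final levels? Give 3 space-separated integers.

Answer: 7 7 9

Derivation:
Step 1: flows [0->2,2->1] -> levels [9 7 7]
Step 2: flows [0->2,1=2] -> levels [8 7 8]
Step 3: flows [0=2,2->1] -> levels [8 8 7]
Step 4: flows [0->2,1->2] -> levels [7 7 9]
Step 5: flows [2->0,2->1] -> levels [8 8 7]
  -> period-2 cycle: step 5 state = step 3 state; never stabilizes
  -> state at step 30: (30-3) mod 2 = 1, same as step 4 -> [7 7 9]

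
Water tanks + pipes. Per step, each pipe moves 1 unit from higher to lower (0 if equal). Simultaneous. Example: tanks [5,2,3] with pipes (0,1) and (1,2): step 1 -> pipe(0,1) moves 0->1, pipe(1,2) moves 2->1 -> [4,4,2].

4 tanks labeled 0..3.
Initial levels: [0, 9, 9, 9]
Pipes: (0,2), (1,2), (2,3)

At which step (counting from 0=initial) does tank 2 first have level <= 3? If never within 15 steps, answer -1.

Step 1: flows [2->0,1=2,2=3] -> levels [1 9 8 9]
Step 2: flows [2->0,1->2,3->2] -> levels [2 8 9 8]
Step 3: flows [2->0,2->1,2->3] -> levels [3 9 6 9]
Step 4: flows [2->0,1->2,3->2] -> levels [4 8 7 8]
Step 5: flows [2->0,1->2,3->2] -> levels [5 7 8 7]
Step 6: flows [2->0,2->1,2->3] -> levels [6 8 5 8]
Step 7: flows [0->2,1->2,3->2] -> levels [5 7 8 7]
  -> period-2 cycle (repeats step 5); tank 2 never drops to <=3
Tank 2 never reaches <=3 within 15 steps

Answer: -1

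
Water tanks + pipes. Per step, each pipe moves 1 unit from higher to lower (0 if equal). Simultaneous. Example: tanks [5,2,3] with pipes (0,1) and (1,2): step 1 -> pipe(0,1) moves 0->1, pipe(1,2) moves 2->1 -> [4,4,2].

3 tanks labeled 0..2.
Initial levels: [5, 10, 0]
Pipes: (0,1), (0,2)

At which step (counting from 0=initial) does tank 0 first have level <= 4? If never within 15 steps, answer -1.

Answer: -1

Derivation:
Step 1: flows [1->0,0->2] -> levels [5 9 1]
Step 2: flows [1->0,0->2] -> levels [5 8 2]
Step 3: flows [1->0,0->2] -> levels [5 7 3]
Step 4: flows [1->0,0->2] -> levels [5 6 4]
Step 5: flows [1->0,0->2] -> levels [5 5 5]
Step 6: flows [0=1,0=2] -> levels [5 5 5]
  -> stable; tank 0 stays at 5 > 4
Tank 0 never reaches <=4 within 15 steps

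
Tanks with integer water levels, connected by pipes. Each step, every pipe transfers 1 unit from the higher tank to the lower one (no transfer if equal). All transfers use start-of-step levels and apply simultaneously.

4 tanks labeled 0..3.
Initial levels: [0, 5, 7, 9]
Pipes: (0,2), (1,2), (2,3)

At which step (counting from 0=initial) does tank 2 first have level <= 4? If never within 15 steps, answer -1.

Answer: 6

Derivation:
Step 1: flows [2->0,2->1,3->2] -> levels [1 6 6 8]
Step 2: flows [2->0,1=2,3->2] -> levels [2 6 6 7]
Step 3: flows [2->0,1=2,3->2] -> levels [3 6 6 6]
Step 4: flows [2->0,1=2,2=3] -> levels [4 6 5 6]
Step 5: flows [2->0,1->2,3->2] -> levels [5 5 6 5]
Step 6: flows [2->0,2->1,2->3] -> levels [6 6 3 6]
Tank 2 first reaches <=4 at step 6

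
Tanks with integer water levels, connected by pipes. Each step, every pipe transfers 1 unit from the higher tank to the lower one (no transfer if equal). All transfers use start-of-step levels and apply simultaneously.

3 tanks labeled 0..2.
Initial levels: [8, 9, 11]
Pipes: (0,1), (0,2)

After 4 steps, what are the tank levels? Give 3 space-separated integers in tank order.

Step 1: flows [1->0,2->0] -> levels [10 8 10]
Step 2: flows [0->1,0=2] -> levels [9 9 10]
Step 3: flows [0=1,2->0] -> levels [10 9 9]
Step 4: flows [0->1,0->2] -> levels [8 10 10]

Answer: 8 10 10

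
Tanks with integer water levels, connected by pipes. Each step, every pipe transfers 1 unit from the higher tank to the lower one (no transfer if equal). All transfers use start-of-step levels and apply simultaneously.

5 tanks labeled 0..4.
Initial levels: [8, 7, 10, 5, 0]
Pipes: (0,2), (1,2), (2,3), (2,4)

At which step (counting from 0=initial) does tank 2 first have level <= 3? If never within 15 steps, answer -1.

Step 1: flows [2->0,2->1,2->3,2->4] -> levels [9 8 6 6 1]
Step 2: flows [0->2,1->2,2=3,2->4] -> levels [8 7 7 6 2]
Step 3: flows [0->2,1=2,2->3,2->4] -> levels [7 7 6 7 3]
Step 4: flows [0->2,1->2,3->2,2->4] -> levels [6 6 8 6 4]
Step 5: flows [2->0,2->1,2->3,2->4] -> levels [7 7 4 7 5]
Step 6: flows [0->2,1->2,3->2,4->2] -> levels [6 6 8 6 4]
  -> period-2 cycle (repeats step 4); tank 2 never drops to <=3
Tank 2 never reaches <=3 within 15 steps

Answer: -1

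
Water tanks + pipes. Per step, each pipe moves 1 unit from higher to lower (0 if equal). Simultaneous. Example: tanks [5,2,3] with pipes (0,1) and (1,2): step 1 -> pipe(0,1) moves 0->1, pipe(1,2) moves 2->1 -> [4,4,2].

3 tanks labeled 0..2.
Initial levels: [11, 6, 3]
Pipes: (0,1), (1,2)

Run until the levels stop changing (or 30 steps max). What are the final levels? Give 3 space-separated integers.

Answer: 6 8 6

Derivation:
Step 1: flows [0->1,1->2] -> levels [10 6 4]
Step 2: flows [0->1,1->2] -> levels [9 6 5]
Step 3: flows [0->1,1->2] -> levels [8 6 6]
Step 4: flows [0->1,1=2] -> levels [7 7 6]
Step 5: flows [0=1,1->2] -> levels [7 6 7]
Step 6: flows [0->1,2->1] -> levels [6 8 6]
Step 7: flows [1->0,1->2] -> levels [7 6 7]
  -> period-2 cycle: step 7 state = step 5 state; never stabilizes
  -> state at step 30: (30-5) mod 2 = 1, same as step 6 -> [6 8 6]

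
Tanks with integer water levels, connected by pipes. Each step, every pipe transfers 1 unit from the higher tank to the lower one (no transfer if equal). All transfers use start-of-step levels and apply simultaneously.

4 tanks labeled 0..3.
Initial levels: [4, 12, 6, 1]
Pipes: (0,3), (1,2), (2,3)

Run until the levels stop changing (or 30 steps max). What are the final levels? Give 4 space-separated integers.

Step 1: flows [0->3,1->2,2->3] -> levels [3 11 6 3]
Step 2: flows [0=3,1->2,2->3] -> levels [3 10 6 4]
Step 3: flows [3->0,1->2,2->3] -> levels [4 9 6 4]
Step 4: flows [0=3,1->2,2->3] -> levels [4 8 6 5]
Step 5: flows [3->0,1->2,2->3] -> levels [5 7 6 5]
Step 6: flows [0=3,1->2,2->3] -> levels [5 6 6 6]
Step 7: flows [3->0,1=2,2=3] -> levels [6 6 6 5]
Step 8: flows [0->3,1=2,2->3] -> levels [5 6 5 7]
Step 9: flows [3->0,1->2,3->2] -> levels [6 5 7 5]
Step 10: flows [0->3,2->1,2->3] -> levels [5 6 5 7]
  -> period-2 cycle: step 10 state = step 8 state; never stabilizes
  -> state at step 30: (30-8) mod 2 = 0, same as step 8 -> [5 6 5 7]

Answer: 5 6 5 7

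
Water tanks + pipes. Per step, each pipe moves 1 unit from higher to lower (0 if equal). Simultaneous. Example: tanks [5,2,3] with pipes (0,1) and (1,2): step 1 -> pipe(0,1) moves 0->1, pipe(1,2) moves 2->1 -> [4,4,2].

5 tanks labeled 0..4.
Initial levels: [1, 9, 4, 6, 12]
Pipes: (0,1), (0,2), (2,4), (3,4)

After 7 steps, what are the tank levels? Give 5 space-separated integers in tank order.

Step 1: flows [1->0,2->0,4->2,4->3] -> levels [3 8 4 7 10]
Step 2: flows [1->0,2->0,4->2,4->3] -> levels [5 7 4 8 8]
Step 3: flows [1->0,0->2,4->2,3=4] -> levels [5 6 6 8 7]
Step 4: flows [1->0,2->0,4->2,3->4] -> levels [7 5 6 7 7]
Step 5: flows [0->1,0->2,4->2,3=4] -> levels [5 6 8 7 6]
Step 6: flows [1->0,2->0,2->4,3->4] -> levels [7 5 6 6 8]
Step 7: flows [0->1,0->2,4->2,4->3] -> levels [5 6 8 7 6]

Answer: 5 6 8 7 6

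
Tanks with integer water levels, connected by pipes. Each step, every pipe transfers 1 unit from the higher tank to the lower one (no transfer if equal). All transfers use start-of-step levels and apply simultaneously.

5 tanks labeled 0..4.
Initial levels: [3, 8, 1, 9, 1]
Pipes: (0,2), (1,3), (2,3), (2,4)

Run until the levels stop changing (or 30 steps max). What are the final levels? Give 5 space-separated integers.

Step 1: flows [0->2,3->1,3->2,2=4] -> levels [2 9 3 7 1]
Step 2: flows [2->0,1->3,3->2,2->4] -> levels [3 8 2 7 2]
Step 3: flows [0->2,1->3,3->2,2=4] -> levels [2 7 4 7 2]
Step 4: flows [2->0,1=3,3->2,2->4] -> levels [3 7 3 6 3]
Step 5: flows [0=2,1->3,3->2,2=4] -> levels [3 6 4 6 3]
Step 6: flows [2->0,1=3,3->2,2->4] -> levels [4 6 3 5 4]
Step 7: flows [0->2,1->3,3->2,4->2] -> levels [3 5 6 5 3]
Step 8: flows [2->0,1=3,2->3,2->4] -> levels [4 5 3 6 4]
Step 9: flows [0->2,3->1,3->2,4->2] -> levels [3 6 6 4 3]
Step 10: flows [2->0,1->3,2->3,2->4] -> levels [4 5 3 6 4]
  -> period-2 cycle: step 10 state = step 8 state; never stabilizes
  -> state at step 30: (30-8) mod 2 = 0, same as step 8 -> [4 5 3 6 4]

Answer: 4 5 3 6 4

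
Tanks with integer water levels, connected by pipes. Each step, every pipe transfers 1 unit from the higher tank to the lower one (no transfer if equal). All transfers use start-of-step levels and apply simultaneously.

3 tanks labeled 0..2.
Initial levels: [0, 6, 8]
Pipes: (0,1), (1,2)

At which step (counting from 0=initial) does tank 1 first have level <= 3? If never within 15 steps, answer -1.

Step 1: flows [1->0,2->1] -> levels [1 6 7]
Step 2: flows [1->0,2->1] -> levels [2 6 6]
Step 3: flows [1->0,1=2] -> levels [3 5 6]
Step 4: flows [1->0,2->1] -> levels [4 5 5]
Step 5: flows [1->0,1=2] -> levels [5 4 5]
Step 6: flows [0->1,2->1] -> levels [4 6 4]
Step 7: flows [1->0,1->2] -> levels [5 4 5]
  -> period-2 cycle (repeats step 5); tank 1 never drops to <=3
Tank 1 never reaches <=3 within 15 steps

Answer: -1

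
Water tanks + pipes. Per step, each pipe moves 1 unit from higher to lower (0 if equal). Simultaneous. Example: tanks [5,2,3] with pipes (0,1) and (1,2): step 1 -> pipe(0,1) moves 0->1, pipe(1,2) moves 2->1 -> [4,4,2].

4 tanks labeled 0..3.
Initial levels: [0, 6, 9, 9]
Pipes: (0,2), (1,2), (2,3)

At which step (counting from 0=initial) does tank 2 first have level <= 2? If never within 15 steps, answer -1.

Answer: -1

Derivation:
Step 1: flows [2->0,2->1,2=3] -> levels [1 7 7 9]
Step 2: flows [2->0,1=2,3->2] -> levels [2 7 7 8]
Step 3: flows [2->0,1=2,3->2] -> levels [3 7 7 7]
Step 4: flows [2->0,1=2,2=3] -> levels [4 7 6 7]
Step 5: flows [2->0,1->2,3->2] -> levels [5 6 7 6]
Step 6: flows [2->0,2->1,2->3] -> levels [6 7 4 7]
Step 7: flows [0->2,1->2,3->2] -> levels [5 6 7 6]
  -> period-2 cycle (repeats step 5); tank 2 never drops to <=2
Tank 2 never reaches <=2 within 15 steps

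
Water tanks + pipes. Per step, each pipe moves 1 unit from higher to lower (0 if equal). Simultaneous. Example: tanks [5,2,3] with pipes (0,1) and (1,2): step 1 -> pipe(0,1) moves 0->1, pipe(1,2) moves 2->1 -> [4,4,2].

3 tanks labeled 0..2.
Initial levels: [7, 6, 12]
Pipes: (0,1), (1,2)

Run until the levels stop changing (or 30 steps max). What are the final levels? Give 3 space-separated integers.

Answer: 8 9 8

Derivation:
Step 1: flows [0->1,2->1] -> levels [6 8 11]
Step 2: flows [1->0,2->1] -> levels [7 8 10]
Step 3: flows [1->0,2->1] -> levels [8 8 9]
Step 4: flows [0=1,2->1] -> levels [8 9 8]
Step 5: flows [1->0,1->2] -> levels [9 7 9]
Step 6: flows [0->1,2->1] -> levels [8 9 8]
  -> period-2 cycle: step 6 state = step 4 state; never stabilizes
  -> state at step 30: (30-4) mod 2 = 0, same as step 4 -> [8 9 8]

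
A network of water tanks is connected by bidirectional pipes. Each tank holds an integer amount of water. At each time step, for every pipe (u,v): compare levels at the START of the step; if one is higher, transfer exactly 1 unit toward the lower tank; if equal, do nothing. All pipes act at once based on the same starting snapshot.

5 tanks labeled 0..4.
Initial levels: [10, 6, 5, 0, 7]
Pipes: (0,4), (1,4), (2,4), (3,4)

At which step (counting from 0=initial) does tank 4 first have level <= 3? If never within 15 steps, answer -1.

Step 1: flows [0->4,4->1,4->2,4->3] -> levels [9 7 6 1 5]
Step 2: flows [0->4,1->4,2->4,4->3] -> levels [8 6 5 2 7]
Step 3: flows [0->4,4->1,4->2,4->3] -> levels [7 7 6 3 5]
Step 4: flows [0->4,1->4,2->4,4->3] -> levels [6 6 5 4 7]
Step 5: flows [4->0,4->1,4->2,4->3] -> levels [7 7 6 5 3]
Tank 4 first reaches <=3 at step 5

Answer: 5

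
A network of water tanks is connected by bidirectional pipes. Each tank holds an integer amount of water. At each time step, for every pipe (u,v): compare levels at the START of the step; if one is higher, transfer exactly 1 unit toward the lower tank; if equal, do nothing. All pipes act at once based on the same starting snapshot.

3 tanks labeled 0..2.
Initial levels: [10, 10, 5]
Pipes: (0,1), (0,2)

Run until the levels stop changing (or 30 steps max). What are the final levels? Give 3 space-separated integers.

Answer: 9 8 8

Derivation:
Step 1: flows [0=1,0->2] -> levels [9 10 6]
Step 2: flows [1->0,0->2] -> levels [9 9 7]
Step 3: flows [0=1,0->2] -> levels [8 9 8]
Step 4: flows [1->0,0=2] -> levels [9 8 8]
Step 5: flows [0->1,0->2] -> levels [7 9 9]
Step 6: flows [1->0,2->0] -> levels [9 8 8]
  -> period-2 cycle: step 6 state = step 4 state; never stabilizes
  -> state at step 30: (30-4) mod 2 = 0, same as step 4 -> [9 8 8]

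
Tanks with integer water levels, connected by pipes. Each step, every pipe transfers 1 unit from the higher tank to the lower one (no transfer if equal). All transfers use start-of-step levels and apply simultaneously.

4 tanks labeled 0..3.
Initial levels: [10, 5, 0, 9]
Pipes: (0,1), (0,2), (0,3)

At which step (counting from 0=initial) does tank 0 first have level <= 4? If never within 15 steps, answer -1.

Answer: 6

Derivation:
Step 1: flows [0->1,0->2,0->3] -> levels [7 6 1 10]
Step 2: flows [0->1,0->2,3->0] -> levels [6 7 2 9]
Step 3: flows [1->0,0->2,3->0] -> levels [7 6 3 8]
Step 4: flows [0->1,0->2,3->0] -> levels [6 7 4 7]
Step 5: flows [1->0,0->2,3->0] -> levels [7 6 5 6]
Step 6: flows [0->1,0->2,0->3] -> levels [4 7 6 7]
Tank 0 first reaches <=4 at step 6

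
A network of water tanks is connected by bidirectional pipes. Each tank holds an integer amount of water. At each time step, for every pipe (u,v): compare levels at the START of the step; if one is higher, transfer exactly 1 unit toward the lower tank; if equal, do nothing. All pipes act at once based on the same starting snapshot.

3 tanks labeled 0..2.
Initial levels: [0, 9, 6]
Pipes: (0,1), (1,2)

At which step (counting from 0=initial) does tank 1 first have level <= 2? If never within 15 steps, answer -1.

Step 1: flows [1->0,1->2] -> levels [1 7 7]
Step 2: flows [1->0,1=2] -> levels [2 6 7]
Step 3: flows [1->0,2->1] -> levels [3 6 6]
Step 4: flows [1->0,1=2] -> levels [4 5 6]
Step 5: flows [1->0,2->1] -> levels [5 5 5]
Step 6: flows [0=1,1=2] -> levels [5 5 5]
  -> stable; tank 1 stays at 5 > 2
Tank 1 never reaches <=2 within 15 steps

Answer: -1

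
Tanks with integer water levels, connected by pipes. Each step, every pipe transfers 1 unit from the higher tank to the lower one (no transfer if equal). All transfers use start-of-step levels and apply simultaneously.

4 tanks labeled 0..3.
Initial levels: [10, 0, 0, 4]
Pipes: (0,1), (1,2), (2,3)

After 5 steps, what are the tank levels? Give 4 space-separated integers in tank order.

Answer: 5 4 2 3

Derivation:
Step 1: flows [0->1,1=2,3->2] -> levels [9 1 1 3]
Step 2: flows [0->1,1=2,3->2] -> levels [8 2 2 2]
Step 3: flows [0->1,1=2,2=3] -> levels [7 3 2 2]
Step 4: flows [0->1,1->2,2=3] -> levels [6 3 3 2]
Step 5: flows [0->1,1=2,2->3] -> levels [5 4 2 3]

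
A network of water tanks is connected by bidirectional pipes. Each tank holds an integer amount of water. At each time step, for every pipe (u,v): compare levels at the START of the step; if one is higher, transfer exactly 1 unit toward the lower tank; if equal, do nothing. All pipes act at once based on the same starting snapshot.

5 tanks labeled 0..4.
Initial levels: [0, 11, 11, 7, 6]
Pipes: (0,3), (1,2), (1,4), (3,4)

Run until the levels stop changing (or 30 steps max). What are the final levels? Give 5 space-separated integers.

Step 1: flows [3->0,1=2,1->4,3->4] -> levels [1 10 11 5 8]
Step 2: flows [3->0,2->1,1->4,4->3] -> levels [2 10 10 5 8]
Step 3: flows [3->0,1=2,1->4,4->3] -> levels [3 9 10 5 8]
Step 4: flows [3->0,2->1,1->4,4->3] -> levels [4 9 9 5 8]
Step 5: flows [3->0,1=2,1->4,4->3] -> levels [5 8 9 5 8]
Step 6: flows [0=3,2->1,1=4,4->3] -> levels [5 9 8 6 7]
Step 7: flows [3->0,1->2,1->4,4->3] -> levels [6 7 9 6 7]
Step 8: flows [0=3,2->1,1=4,4->3] -> levels [6 8 8 7 6]
Step 9: flows [3->0,1=2,1->4,3->4] -> levels [7 7 8 5 8]
Step 10: flows [0->3,2->1,4->1,4->3] -> levels [6 9 7 7 6]
Step 11: flows [3->0,1->2,1->4,3->4] -> levels [7 7 8 5 8]
  -> period-2 cycle: step 11 state = step 9 state; never stabilizes
  -> state at step 30: (30-9) mod 2 = 1, same as step 10 -> [6 9 7 7 6]

Answer: 6 9 7 7 6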